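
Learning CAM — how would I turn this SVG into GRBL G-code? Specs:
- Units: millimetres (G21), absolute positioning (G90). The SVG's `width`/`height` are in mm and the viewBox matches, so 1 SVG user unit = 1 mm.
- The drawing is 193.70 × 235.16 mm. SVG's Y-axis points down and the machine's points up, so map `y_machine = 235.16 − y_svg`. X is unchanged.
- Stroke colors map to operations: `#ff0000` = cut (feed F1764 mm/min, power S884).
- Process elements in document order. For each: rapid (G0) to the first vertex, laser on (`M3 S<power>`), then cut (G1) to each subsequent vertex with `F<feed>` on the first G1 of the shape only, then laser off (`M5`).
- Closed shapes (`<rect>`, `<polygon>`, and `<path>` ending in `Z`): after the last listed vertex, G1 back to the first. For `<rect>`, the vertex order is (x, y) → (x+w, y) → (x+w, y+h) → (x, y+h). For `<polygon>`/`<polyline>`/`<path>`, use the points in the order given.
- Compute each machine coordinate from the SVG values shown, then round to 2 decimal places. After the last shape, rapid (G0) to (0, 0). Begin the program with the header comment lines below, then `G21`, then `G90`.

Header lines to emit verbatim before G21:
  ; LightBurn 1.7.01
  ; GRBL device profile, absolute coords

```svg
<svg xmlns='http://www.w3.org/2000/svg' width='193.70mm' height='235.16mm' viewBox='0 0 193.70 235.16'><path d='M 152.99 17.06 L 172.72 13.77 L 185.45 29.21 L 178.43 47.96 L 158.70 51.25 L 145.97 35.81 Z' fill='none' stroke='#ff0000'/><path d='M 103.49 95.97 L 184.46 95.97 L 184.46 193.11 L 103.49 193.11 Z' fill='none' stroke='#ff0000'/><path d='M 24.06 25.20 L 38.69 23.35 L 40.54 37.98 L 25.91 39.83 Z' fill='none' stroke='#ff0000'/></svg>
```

Since the viewBox matches the mm dimensions, user units are millimetres directly. The only transform is the Y-flip y_m = 235.16 − y_svg.

Shape 1 is a regular polygon drawn with `<path>`. Its stroke #ff0000 means cut at S884, F1764. After flipping Y the toolpath is (152.99,218.10) → (172.72,221.39) → (185.45,205.95) → (178.43,187.20) → (158.70,183.91) → (145.97,199.35) → (152.99,218.10), returning to the start.

Shape 2 is a rectangle drawn with `<path>`. Its stroke #ff0000 means cut at S884, F1764. After flipping Y the toolpath is (103.49,139.19) → (184.46,139.19) → (184.46,42.05) → (103.49,42.05) → (103.49,139.19), returning to the start.

Shape 3 is a regular polygon drawn with `<path>`. Its stroke #ff0000 means cut at S884, F1764. After flipping Y the toolpath is (24.06,209.96) → (38.69,211.81) → (40.54,197.18) → (25.91,195.33) → (24.06,209.96), returning to the start.

; LightBurn 1.7.01
; GRBL device profile, absolute coords
G21
G90
G0 X152.99 Y218.10
M3 S884
G1 X172.72 Y221.39 F1764
G1 X185.45 Y205.95
G1 X178.43 Y187.20
G1 X158.70 Y183.91
G1 X145.97 Y199.35
G1 X152.99 Y218.10
M5
G0 X103.49 Y139.19
M3 S884
G1 X184.46 Y139.19 F1764
G1 X184.46 Y42.05
G1 X103.49 Y42.05
G1 X103.49 Y139.19
M5
G0 X24.06 Y209.96
M3 S884
G1 X38.69 Y211.81 F1764
G1 X40.54 Y197.18
G1 X25.91 Y195.33
G1 X24.06 Y209.96
M5
G0 X0.00 Y0.00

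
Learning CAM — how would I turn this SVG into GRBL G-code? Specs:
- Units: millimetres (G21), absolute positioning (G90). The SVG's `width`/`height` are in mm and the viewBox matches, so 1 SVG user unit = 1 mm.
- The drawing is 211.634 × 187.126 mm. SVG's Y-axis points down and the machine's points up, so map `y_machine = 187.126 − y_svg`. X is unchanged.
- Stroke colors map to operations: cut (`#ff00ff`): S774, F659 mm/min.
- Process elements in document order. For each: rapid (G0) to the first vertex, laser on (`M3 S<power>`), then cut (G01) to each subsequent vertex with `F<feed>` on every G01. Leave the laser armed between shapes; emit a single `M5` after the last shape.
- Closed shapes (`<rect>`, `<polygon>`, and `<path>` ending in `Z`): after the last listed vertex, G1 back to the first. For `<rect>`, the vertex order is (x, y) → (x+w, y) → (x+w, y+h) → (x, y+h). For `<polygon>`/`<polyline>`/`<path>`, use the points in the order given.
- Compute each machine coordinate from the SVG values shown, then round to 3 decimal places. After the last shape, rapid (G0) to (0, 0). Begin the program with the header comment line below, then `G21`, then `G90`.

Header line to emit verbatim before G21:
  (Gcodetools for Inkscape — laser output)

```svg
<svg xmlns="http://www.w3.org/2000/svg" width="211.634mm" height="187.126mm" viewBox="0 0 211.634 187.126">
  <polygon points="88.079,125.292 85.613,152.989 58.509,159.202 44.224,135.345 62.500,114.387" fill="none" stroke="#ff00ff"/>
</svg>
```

(Gcodetools for Inkscape — laser output)
G21
G90
G0 X88.079 Y61.834
M3 S774
G01 X85.613 Y34.137 F659
G01 X58.509 Y27.924 F659
G01 X44.224 Y51.781 F659
G01 X62.500 Y72.739 F659
G01 X88.079 Y61.834 F659
M5
G0 X0.000 Y0.000

Since the viewBox matches the mm dimensions, user units are millimetres directly. The only transform is the Y-flip y_m = 187.126 − y_svg.

Shape 1 is a regular polygon drawn with `<polygon>`. Its stroke #ff00ff means cut at S774, F659. After flipping Y the toolpath is (88.079,61.834) → (85.613,34.137) → (58.509,27.924) → (44.224,51.781) → (62.500,72.739) → (88.079,61.834), returning to the start.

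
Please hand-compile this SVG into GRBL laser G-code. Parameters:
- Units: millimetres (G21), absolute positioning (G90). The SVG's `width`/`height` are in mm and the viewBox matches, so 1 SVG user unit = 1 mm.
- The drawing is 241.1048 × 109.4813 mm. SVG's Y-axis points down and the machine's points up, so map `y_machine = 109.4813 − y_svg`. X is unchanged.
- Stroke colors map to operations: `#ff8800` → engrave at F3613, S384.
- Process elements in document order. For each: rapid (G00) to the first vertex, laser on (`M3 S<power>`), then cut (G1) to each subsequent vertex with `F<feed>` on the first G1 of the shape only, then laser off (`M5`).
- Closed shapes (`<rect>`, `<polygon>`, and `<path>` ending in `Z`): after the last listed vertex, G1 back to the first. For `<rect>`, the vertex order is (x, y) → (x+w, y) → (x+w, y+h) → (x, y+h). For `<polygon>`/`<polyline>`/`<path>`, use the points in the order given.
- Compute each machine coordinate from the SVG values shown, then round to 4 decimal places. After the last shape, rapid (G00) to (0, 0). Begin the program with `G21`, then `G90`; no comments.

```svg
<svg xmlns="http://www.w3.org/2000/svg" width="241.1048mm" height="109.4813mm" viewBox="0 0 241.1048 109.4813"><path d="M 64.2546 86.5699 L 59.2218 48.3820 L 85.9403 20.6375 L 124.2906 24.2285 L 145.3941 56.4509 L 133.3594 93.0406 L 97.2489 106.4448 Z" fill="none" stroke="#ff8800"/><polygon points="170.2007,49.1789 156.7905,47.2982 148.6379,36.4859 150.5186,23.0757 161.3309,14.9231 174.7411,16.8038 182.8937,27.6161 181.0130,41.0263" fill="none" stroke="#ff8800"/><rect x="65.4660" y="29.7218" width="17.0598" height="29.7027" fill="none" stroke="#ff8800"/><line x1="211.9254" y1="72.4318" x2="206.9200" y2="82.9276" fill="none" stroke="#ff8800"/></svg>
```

1 u = 1 mm; y_m = 109.4813 − y.

[1] `<path>` regular polygon, #ff8800→engrave S384 F3613: (64.2546,22.9114) → (59.2218,61.0993) → (85.9403,88.8438) → (124.2906,85.2528) → (145.3941,53.0304) → (133.3594,16.4407) → (97.2489,3.0365) → (64.2546,22.9114) (closed)

[2] `<polygon>` regular polygon, #ff8800→engrave S384 F3613: (170.2007,60.3024) → (156.7905,62.1831) → (148.6379,72.9954) → (150.5186,86.4056) → (161.3309,94.5582) → (174.7411,92.6775) → (182.8937,81.8652) → (181.0130,68.4550) → (170.2007,60.3024) (closed)

[3] `<rect>` rectangle, #ff8800→engrave S384 F3613: (65.4660,79.7595) → (82.5258,79.7595) → (82.5258,50.0568) → (65.4660,50.0568) → (65.4660,79.7595) (closed)

[4] `<line>` line segment, #ff8800→engrave S384 F3613: (211.9254,37.0495) → (206.9200,26.5537)

G21
G90
G00 X64.2546 Y22.9114
M3 S384
G1 X59.2218 Y61.0993 F3613
G1 X85.9403 Y88.8438
G1 X124.2906 Y85.2528
G1 X145.3941 Y53.0304
G1 X133.3594 Y16.4407
G1 X97.2489 Y3.0365
G1 X64.2546 Y22.9114
M5
G00 X170.2007 Y60.3024
M3 S384
G1 X156.7905 Y62.1831 F3613
G1 X148.6379 Y72.9954
G1 X150.5186 Y86.4056
G1 X161.3309 Y94.5582
G1 X174.7411 Y92.6775
G1 X182.8937 Y81.8652
G1 X181.0130 Y68.4550
G1 X170.2007 Y60.3024
M5
G00 X65.4660 Y79.7595
M3 S384
G1 X82.5258 Y79.7595 F3613
G1 X82.5258 Y50.0568
G1 X65.4660 Y50.0568
G1 X65.4660 Y79.7595
M5
G00 X211.9254 Y37.0495
M3 S384
G1 X206.9200 Y26.5537 F3613
M5
G00 X0.0000 Y0.0000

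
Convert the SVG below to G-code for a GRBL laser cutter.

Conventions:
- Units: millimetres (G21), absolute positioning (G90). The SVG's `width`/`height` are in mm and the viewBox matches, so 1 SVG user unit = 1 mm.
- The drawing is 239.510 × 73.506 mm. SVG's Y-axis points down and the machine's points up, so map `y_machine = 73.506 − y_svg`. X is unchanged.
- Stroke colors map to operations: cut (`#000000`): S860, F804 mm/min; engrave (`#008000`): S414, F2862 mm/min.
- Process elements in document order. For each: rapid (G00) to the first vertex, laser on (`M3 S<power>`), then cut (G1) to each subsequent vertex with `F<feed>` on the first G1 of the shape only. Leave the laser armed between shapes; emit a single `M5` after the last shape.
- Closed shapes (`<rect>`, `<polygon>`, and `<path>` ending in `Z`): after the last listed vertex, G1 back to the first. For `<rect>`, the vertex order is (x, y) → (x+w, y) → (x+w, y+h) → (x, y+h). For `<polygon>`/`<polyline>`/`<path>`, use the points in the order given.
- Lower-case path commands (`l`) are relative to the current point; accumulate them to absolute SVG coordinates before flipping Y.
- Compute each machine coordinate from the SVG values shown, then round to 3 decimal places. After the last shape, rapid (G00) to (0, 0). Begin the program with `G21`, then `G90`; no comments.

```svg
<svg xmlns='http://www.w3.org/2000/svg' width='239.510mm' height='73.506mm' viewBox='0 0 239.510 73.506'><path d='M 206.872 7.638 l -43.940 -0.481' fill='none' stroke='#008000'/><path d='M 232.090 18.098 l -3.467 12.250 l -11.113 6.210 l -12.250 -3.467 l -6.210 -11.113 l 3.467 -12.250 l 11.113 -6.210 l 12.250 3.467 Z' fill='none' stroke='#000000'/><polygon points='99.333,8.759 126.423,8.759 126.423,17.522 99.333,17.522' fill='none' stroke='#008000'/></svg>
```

G21
G90
G00 X206.872 Y65.868
M3 S414
G1 X162.932 Y66.349 F2862
G00 X232.090 Y55.408
M3 S860
G1 X228.623 Y43.158 F804
G1 X217.510 Y36.948
G1 X205.260 Y40.415
G1 X199.050 Y51.528
G1 X202.517 Y63.778
G1 X213.630 Y69.988
G1 X225.880 Y66.521
G1 X232.090 Y55.408
G00 X99.333 Y64.747
M3 S414
G1 X126.423 Y64.747 F2862
G1 X126.423 Y55.984
G1 X99.333 Y55.984
G1 X99.333 Y64.747
M5
G00 X0.000 Y0.000

viewBox `0 0 239.510 73.506` with mm width/height → 1 unit = 1 mm. Flip: y_m = 73.506 − y_svg.

**Shape 1** — `<path>` line segment, stroke `#008000` → engrave (S414, F2862). Machine vertices: (206.872,65.868) → (162.932,66.349). Open path.

**Shape 2** — `<path>` regular polygon, stroke `#000000` → cut (S860, F804). Machine vertices: (232.090,55.408) → (228.623,43.158) → (217.510,36.948) → (205.260,40.415) → (199.050,51.528) → (202.517,63.778) → (213.630,69.988) → (225.880,66.521) → (232.090,55.408). Closed: final G1 returns to the first vertex.

**Shape 3** — `<polygon>` rectangle, stroke `#008000` → engrave (S414, F2862). Machine vertices: (99.333,64.747) → (126.423,64.747) → (126.423,55.984) → (99.333,55.984) → (99.333,64.747). Closed: final G1 returns to the first vertex.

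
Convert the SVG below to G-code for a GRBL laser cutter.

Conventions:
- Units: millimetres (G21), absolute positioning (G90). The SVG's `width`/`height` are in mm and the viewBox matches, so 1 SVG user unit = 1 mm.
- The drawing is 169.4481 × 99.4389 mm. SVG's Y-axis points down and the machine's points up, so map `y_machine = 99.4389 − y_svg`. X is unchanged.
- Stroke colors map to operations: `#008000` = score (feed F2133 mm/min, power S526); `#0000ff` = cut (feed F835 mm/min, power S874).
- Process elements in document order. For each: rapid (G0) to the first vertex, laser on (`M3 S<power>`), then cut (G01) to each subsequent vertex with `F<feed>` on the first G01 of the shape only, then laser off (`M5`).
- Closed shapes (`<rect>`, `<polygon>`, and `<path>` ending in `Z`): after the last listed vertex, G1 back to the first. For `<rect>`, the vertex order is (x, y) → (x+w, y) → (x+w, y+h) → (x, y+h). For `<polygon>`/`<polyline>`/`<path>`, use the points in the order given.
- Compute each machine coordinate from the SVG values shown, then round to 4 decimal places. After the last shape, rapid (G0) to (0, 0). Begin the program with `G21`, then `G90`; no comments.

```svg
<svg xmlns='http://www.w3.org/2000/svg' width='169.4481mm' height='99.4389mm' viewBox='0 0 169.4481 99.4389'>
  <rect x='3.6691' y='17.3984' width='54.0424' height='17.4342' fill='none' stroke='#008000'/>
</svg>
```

1 u = 1 mm; y_m = 99.4389 − y.

[1] `<rect>` rectangle, #008000→score S526 F2133: (3.6691,82.0405) → (57.7115,82.0405) → (57.7115,64.6063) → (3.6691,64.6063) → (3.6691,82.0405) (closed)

G21
G90
G0 X3.6691 Y82.0405
M3 S526
G01 X57.7115 Y82.0405 F2133
G01 X57.7115 Y64.6063
G01 X3.6691 Y64.6063
G01 X3.6691 Y82.0405
M5
G0 X0.0000 Y0.0000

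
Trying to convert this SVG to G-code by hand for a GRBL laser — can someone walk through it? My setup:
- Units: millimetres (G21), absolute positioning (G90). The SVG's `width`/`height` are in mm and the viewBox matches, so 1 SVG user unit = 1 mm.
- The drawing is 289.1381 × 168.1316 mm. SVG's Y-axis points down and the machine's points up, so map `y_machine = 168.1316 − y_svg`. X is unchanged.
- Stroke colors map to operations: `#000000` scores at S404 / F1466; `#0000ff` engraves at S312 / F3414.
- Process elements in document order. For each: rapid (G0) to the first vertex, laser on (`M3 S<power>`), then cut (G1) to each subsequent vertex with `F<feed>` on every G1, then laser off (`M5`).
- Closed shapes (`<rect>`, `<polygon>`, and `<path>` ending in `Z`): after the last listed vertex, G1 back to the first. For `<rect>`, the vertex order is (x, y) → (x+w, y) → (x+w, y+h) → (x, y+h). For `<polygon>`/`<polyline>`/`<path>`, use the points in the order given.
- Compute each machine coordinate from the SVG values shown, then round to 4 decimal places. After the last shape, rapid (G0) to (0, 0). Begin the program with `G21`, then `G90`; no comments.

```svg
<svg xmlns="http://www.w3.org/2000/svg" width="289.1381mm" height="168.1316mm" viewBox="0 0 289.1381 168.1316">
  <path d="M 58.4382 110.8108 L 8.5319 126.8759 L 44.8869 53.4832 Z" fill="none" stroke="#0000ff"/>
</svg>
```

1 u = 1 mm; y_m = 168.1316 − y.

[1] `<path>` closed polygon, #0000ff→engrave S312 F3414: (58.4382,57.3208) → (8.5319,41.2557) → (44.8869,114.6484) → (58.4382,57.3208) (closed)

G21
G90
G0 X58.4382 Y57.3208
M3 S312
G1 X8.5319 Y41.2557 F3414
G1 X44.8869 Y114.6484 F3414
G1 X58.4382 Y57.3208 F3414
M5
G0 X0.0000 Y0.0000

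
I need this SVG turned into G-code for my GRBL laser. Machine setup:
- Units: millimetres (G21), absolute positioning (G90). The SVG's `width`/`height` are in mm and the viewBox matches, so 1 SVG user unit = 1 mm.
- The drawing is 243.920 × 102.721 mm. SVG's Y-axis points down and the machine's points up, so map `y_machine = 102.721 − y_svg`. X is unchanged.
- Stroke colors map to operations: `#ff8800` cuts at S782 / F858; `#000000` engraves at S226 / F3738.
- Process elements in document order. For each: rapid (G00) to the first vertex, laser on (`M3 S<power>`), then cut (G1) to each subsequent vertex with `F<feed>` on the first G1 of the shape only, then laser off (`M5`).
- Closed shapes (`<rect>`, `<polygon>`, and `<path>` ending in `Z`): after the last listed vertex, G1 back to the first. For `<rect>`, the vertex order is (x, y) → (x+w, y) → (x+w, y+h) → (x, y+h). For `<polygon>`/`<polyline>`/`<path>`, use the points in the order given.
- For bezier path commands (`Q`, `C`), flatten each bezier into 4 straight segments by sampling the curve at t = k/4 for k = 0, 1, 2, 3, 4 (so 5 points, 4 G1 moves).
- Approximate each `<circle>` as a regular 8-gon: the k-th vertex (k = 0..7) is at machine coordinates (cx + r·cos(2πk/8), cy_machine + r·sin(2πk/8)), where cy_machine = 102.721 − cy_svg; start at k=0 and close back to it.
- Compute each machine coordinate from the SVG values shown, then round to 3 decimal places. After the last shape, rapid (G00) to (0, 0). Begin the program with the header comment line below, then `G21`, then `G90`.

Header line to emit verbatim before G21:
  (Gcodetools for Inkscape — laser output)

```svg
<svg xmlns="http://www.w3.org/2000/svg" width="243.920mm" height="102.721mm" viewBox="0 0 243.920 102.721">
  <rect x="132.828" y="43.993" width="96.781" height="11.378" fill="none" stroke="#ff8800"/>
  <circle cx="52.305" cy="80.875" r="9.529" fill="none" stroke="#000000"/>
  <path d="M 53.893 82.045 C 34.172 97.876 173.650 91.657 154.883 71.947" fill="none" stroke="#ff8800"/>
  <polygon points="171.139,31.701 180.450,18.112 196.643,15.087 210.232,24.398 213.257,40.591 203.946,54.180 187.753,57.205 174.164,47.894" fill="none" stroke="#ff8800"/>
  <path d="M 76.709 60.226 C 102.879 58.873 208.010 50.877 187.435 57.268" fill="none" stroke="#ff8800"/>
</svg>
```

(Gcodetools for Inkscape — laser output)
G21
G90
G00 X132.828 Y58.728
M3 S782
G1 X229.609 Y58.728 F858
G1 X229.609 Y47.350
G1 X132.828 Y47.350
G1 X132.828 Y58.728
M5
G00 X61.834 Y21.846
M3 S226
G1 X59.043 Y28.584 F3738
G1 X52.305 Y31.375
G1 X45.567 Y28.584
G1 X42.776 Y21.846
G1 X45.567 Y15.108
G1 X52.305 Y12.317
G1 X59.043 Y15.108
G1 X61.834 Y21.846
M5
G00 X53.893 Y20.676
M3 S782
G1 X63.992 Y12.803 F858
G1 X104.030 Y12.397
G1 X144.247 Y18.655
G1 X154.883 Y30.774
M5
G00 X171.139 Y71.020
M3 S782
G1 X180.450 Y84.609 F858
G1 X196.643 Y87.634
G1 X210.232 Y78.323
G1 X213.257 Y62.130
G1 X203.946 Y48.541
G1 X187.753 Y45.516
G1 X174.164 Y54.827
G1 X171.139 Y71.020
M5
G00 X76.709 Y42.495
M3 S782
G1 X107.944 Y44.427 F858
G1 X149.601 Y46.878
G1 X182.494 Y47.877
G1 X187.435 Y45.453
M5
G00 X0.000 Y0.000

viewBox `0 0 243.920 102.721` with mm width/height → 1 unit = 1 mm. Flip: y_m = 102.721 − y_svg.

**Shape 1** — `<rect>` rectangle, stroke `#ff8800` → cut (S782, F858). Machine vertices: (132.828,58.728) → (229.609,58.728) → (229.609,47.350) → (132.828,47.350) → (132.828,58.728). Closed: final G1 returns to the first vertex.

**Shape 2** — `<circle>` circle, stroke `#000000` → engrave (S226, F3738). Machine vertices: (61.834,21.846) → (59.043,28.584) → (52.305,31.375) → (45.567,28.584) → (42.776,21.846) → (45.567,15.108) → (52.305,12.317) → (59.043,15.108) → (61.834,21.846). Closed: final G1 returns to the first vertex.

**Shape 3** — `<path>` cubic bezier, stroke `#ff8800` → cut (S782, F858). Control points (SVG): P0=(53.893,82.045), P1=(34.172,97.876), P2=(173.650,91.657), P3=(154.883,71.947); sampled at t=k/4. Machine vertices: (53.893,20.676) → (63.992,12.803) → (104.030,12.397) → (144.247,18.655) → (154.883,30.774). Open path.

**Shape 4** — `<polygon>` regular polygon, stroke `#ff8800` → cut (S782, F858). Machine vertices: (171.139,71.020) → (180.450,84.609) → (196.643,87.634) → (210.232,78.323) → (213.257,62.130) → (203.946,48.541) → (187.753,45.516) → (174.164,54.827) → (171.139,71.020). Closed: final G1 returns to the first vertex.

**Shape 5** — `<path>` cubic bezier, stroke `#ff8800` → cut (S782, F858). Control points (SVG): P0=(76.709,60.226), P1=(102.879,58.873), P2=(208.010,50.877), P3=(187.435,57.268); sampled at t=k/4. Machine vertices: (76.709,42.495) → (107.944,44.427) → (149.601,46.878) → (182.494,47.877) → (187.435,45.453). Open path.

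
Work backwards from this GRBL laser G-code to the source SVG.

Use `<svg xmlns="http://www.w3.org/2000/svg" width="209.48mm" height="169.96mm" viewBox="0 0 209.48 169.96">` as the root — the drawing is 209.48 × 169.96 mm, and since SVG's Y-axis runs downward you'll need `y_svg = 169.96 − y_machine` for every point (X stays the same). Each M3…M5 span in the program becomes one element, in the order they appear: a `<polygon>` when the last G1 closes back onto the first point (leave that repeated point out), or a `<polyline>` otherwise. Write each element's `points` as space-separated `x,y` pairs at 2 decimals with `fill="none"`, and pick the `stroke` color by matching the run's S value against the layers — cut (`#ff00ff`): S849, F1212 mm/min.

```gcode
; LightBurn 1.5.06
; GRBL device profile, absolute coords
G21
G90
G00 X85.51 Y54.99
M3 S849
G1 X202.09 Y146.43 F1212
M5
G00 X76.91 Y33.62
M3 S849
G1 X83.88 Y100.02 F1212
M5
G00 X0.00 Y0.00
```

<svg xmlns="http://www.w3.org/2000/svg" width="209.48mm" height="169.96mm" viewBox="0 0 209.48 169.96">
  <polyline points="85.51,114.97 202.09,23.53" fill="none" stroke="#ff00ff"/>
  <polyline points="76.91,136.34 83.88,69.94" fill="none" stroke="#ff00ff"/>
</svg>

Machine Y-up, SVG Y-down with viewBox height 169.96, so y_svg = 169.96 − y_machine; X carries over. Every run uses S849, so all elements get stroke `#ff00ff` (cut).

Run 1: The run is open, so emit a `<polyline>` with points (Y-flipped): 85.51,114.97 202.09,23.53.

Run 2: The run is open, so emit a `<polyline>` with points (Y-flipped): 76.91,136.34 83.88,69.94.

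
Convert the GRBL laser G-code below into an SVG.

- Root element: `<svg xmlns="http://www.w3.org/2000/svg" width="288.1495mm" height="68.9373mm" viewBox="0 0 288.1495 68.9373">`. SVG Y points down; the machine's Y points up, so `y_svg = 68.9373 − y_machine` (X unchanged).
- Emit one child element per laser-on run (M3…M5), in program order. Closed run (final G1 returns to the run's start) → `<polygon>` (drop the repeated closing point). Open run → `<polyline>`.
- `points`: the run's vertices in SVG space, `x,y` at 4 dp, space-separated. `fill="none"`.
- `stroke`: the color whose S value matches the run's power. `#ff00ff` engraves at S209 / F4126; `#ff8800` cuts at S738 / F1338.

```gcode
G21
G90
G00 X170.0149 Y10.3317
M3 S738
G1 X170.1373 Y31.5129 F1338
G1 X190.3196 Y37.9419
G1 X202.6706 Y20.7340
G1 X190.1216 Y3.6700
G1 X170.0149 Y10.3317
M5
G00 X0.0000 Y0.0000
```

<svg xmlns="http://www.w3.org/2000/svg" width="288.1495mm" height="68.9373mm" viewBox="0 0 288.1495 68.9373">
  <polygon points="170.0149,58.6056 170.1373,37.4244 190.3196,30.9954 202.6706,48.2033 190.1216,65.2673" fill="none" stroke="#ff8800"/>
</svg>

Each laser-on run becomes one SVG element. Flip Y back into SVG space with y_svg = 68.9373 − y_machine. Every run uses S738, so all elements get stroke `#ff8800` (cut).

Run 1: The run returns to its start, so emit a `<polygon>` with points (Y-flipped): 170.0149,58.6056 170.1373,37.4244 190.3196,30.9954 202.6706,48.2033 190.1216,65.2673.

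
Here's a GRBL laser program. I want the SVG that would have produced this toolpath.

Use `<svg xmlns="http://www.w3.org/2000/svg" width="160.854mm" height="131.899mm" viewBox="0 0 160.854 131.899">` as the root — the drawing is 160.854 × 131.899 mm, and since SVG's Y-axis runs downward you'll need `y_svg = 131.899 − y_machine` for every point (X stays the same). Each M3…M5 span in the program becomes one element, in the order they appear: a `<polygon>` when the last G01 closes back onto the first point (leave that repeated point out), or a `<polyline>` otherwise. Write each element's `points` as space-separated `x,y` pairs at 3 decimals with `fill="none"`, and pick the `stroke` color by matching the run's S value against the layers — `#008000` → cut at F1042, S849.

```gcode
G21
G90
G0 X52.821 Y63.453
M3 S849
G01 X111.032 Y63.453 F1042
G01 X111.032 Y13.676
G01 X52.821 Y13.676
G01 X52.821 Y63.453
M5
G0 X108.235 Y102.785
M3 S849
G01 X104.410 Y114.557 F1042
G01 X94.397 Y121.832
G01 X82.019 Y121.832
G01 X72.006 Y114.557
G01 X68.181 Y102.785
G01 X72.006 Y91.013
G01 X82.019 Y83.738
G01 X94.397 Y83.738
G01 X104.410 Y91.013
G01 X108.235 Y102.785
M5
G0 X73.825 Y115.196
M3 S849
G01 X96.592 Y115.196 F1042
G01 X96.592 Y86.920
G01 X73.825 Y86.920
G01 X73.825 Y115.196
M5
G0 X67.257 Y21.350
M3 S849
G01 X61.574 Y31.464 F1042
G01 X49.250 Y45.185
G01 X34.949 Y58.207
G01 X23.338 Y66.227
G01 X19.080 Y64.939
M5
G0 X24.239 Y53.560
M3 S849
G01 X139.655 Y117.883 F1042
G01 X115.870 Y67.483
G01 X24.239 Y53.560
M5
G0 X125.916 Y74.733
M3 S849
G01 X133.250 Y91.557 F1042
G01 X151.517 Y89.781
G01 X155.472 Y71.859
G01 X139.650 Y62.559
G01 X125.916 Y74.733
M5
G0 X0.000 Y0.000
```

<svg xmlns="http://www.w3.org/2000/svg" width="160.854mm" height="131.899mm" viewBox="0 0 160.854 131.899">
  <polygon points="52.821,68.446 111.032,68.446 111.032,118.223 52.821,118.223" fill="none" stroke="#008000"/>
  <polygon points="108.235,29.114 104.410,17.342 94.397,10.067 82.019,10.067 72.006,17.342 68.181,29.114 72.006,40.886 82.019,48.161 94.397,48.161 104.410,40.886" fill="none" stroke="#008000"/>
  <polygon points="73.825,16.703 96.592,16.703 96.592,44.979 73.825,44.979" fill="none" stroke="#008000"/>
  <polyline points="67.257,110.549 61.574,100.435 49.250,86.714 34.949,73.692 23.338,65.672 19.080,66.960" fill="none" stroke="#008000"/>
  <polygon points="24.239,78.339 139.655,14.016 115.870,64.416" fill="none" stroke="#008000"/>
  <polygon points="125.916,57.166 133.250,40.342 151.517,42.118 155.472,60.040 139.650,69.340" fill="none" stroke="#008000"/>
</svg>

Each laser-on run becomes one SVG element. Flip Y back into SVG space with y_svg = 131.899 − y_machine. Every run uses S849, so all elements get stroke `#008000` (cut).

Run 1: The run returns to its start, so emit a `<polygon>` with points (Y-flipped): 52.821,68.446 111.032,68.446 111.032,118.223 52.821,118.223.

Run 2: The run returns to its start, so emit a `<polygon>` with points (Y-flipped): 108.235,29.114 104.410,17.342 94.397,10.067 82.019,10.067 72.006,17.342 68.181,29.114 72.006,40.886 82.019,48.161 94.397,48.161 104.410,40.886.

Run 3: The run returns to its start, so emit a `<polygon>` with points (Y-flipped): 73.825,16.703 96.592,16.703 96.592,44.979 73.825,44.979.

Run 4: The run is open, so emit a `<polyline>` with points (Y-flipped): 67.257,110.549 61.574,100.435 49.250,86.714 34.949,73.692 23.338,65.672 19.080,66.960.

Run 5: The run returns to its start, so emit a `<polygon>` with points (Y-flipped): 24.239,78.339 139.655,14.016 115.870,64.416.

Run 6: The run returns to its start, so emit a `<polygon>` with points (Y-flipped): 125.916,57.166 133.250,40.342 151.517,42.118 155.472,60.040 139.650,69.340.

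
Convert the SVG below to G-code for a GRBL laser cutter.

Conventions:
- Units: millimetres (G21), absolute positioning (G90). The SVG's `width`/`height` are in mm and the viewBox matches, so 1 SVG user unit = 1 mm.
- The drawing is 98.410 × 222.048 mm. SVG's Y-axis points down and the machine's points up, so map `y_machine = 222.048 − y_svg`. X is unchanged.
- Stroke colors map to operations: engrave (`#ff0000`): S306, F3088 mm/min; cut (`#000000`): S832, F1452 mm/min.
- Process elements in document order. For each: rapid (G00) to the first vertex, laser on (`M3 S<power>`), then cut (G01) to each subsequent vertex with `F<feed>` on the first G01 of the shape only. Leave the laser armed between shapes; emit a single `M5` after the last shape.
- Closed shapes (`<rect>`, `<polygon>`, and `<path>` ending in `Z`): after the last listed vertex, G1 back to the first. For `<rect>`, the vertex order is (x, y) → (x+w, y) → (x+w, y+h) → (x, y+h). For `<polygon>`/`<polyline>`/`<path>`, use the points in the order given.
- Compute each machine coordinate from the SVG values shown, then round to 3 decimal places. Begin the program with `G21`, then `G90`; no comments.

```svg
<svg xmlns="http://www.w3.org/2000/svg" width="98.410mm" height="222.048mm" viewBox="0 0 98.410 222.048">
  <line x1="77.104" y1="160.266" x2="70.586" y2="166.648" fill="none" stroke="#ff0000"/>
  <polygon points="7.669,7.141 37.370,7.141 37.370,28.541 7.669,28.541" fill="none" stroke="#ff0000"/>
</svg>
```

G21
G90
G00 X77.104 Y61.782
M3 S306
G01 X70.586 Y55.400 F3088
G00 X7.669 Y214.907
M3 S306
G01 X37.370 Y214.907 F3088
G01 X37.370 Y193.507
G01 X7.669 Y193.507
G01 X7.669 Y214.907
M5

1 u = 1 mm; y_m = 222.048 − y.

[1] `<line>` line segment, #ff0000→engrave S306 F3088: (77.104,61.782) → (70.586,55.400)

[2] `<polygon>` rectangle, #ff0000→engrave S306 F3088: (7.669,214.907) → (37.370,214.907) → (37.370,193.507) → (7.669,193.507) → (7.669,214.907) (closed)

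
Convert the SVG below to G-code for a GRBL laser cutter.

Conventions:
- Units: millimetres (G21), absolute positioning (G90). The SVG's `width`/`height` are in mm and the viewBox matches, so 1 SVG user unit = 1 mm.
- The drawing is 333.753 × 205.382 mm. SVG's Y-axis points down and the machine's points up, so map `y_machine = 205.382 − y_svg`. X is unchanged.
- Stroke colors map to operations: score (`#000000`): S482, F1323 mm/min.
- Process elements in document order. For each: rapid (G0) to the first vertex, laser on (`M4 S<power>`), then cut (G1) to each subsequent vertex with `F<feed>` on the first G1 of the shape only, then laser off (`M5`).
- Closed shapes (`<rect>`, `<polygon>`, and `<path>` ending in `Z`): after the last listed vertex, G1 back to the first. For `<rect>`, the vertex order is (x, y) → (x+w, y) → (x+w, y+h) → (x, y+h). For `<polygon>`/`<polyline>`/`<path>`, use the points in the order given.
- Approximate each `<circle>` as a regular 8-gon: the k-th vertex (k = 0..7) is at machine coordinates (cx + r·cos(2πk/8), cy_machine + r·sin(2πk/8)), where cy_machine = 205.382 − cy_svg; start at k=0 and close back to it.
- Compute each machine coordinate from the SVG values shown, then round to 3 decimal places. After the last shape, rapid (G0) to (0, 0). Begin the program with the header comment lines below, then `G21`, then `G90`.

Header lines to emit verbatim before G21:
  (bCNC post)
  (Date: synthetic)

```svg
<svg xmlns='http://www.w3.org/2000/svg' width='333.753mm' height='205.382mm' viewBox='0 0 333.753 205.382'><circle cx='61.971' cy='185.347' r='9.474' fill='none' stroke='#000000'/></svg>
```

viewBox `0 0 333.753 205.382` with mm width/height → 1 unit = 1 mm. Flip: y_m = 205.382 − y_svg.

**Shape 1** — `<circle>` circle, stroke `#000000` → score (S482, F1323). Machine vertices: (71.445,20.035) → (68.670,26.734) → (61.971,29.509) → (55.272,26.734) → (52.497,20.035) → (55.272,13.336) → (61.971,10.561) → (68.670,13.336) → (71.445,20.035). Closed: final G1 returns to the first vertex.

(bCNC post)
(Date: synthetic)
G21
G90
G0 X71.445 Y20.035
M4 S482
G1 X68.670 Y26.734 F1323
G1 X61.971 Y29.509
G1 X55.272 Y26.734
G1 X52.497 Y20.035
G1 X55.272 Y13.336
G1 X61.971 Y10.561
G1 X68.670 Y13.336
G1 X71.445 Y20.035
M5
G0 X0.000 Y0.000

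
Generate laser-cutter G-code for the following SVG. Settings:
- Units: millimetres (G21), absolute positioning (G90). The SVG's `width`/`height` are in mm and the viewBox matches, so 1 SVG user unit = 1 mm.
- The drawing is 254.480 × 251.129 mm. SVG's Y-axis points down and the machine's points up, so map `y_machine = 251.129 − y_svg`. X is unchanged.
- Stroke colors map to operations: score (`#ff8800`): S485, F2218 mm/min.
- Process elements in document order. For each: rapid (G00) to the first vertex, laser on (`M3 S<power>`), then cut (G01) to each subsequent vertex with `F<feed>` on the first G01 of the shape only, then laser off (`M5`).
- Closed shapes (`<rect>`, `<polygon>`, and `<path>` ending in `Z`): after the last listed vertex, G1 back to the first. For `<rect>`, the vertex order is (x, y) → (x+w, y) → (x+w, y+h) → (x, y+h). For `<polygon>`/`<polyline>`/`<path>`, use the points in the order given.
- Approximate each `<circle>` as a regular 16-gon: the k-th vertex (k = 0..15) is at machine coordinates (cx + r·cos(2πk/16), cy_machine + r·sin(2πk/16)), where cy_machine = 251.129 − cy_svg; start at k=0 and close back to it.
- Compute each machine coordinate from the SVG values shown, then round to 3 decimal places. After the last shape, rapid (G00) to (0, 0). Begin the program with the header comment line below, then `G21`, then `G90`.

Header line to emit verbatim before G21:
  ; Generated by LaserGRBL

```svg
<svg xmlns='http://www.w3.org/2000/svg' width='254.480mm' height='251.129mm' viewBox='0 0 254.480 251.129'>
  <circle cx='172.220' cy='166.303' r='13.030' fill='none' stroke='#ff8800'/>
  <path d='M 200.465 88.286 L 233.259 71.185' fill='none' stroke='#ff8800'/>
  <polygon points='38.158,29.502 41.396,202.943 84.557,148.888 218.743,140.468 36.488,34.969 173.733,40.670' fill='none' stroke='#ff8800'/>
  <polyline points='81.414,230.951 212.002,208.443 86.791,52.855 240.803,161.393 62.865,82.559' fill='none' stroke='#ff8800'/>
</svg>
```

; Generated by LaserGRBL
G21
G90
G00 X185.250 Y84.826
M3 S485
G01 X184.258 Y89.812 F2218
G01 X181.434 Y94.040
G01 X177.206 Y96.864
G01 X172.220 Y97.856
G01 X167.234 Y96.864
G01 X163.006 Y94.040
G01 X160.182 Y89.812
G01 X159.190 Y84.826
G01 X160.182 Y79.840
G01 X163.006 Y75.612
G01 X167.234 Y72.788
G01 X172.220 Y71.796
G01 X177.206 Y72.788
G01 X181.434 Y75.612
G01 X184.258 Y79.840
G01 X185.250 Y84.826
M5
G00 X200.465 Y162.843
M3 S485
G01 X233.259 Y179.944 F2218
M5
G00 X38.158 Y221.627
M3 S485
G01 X41.396 Y48.186 F2218
G01 X84.557 Y102.241
G01 X218.743 Y110.661
G01 X36.488 Y216.160
G01 X173.733 Y210.459
G01 X38.158 Y221.627
M5
G00 X81.414 Y20.178
M3 S485
G01 X212.002 Y42.686 F2218
G01 X86.791 Y198.274
G01 X240.803 Y89.736
G01 X62.865 Y168.570
M5
G00 X0.000 Y0.000

viewBox `0 0 254.480 251.129` with mm width/height → 1 unit = 1 mm. Flip: y_m = 251.129 − y_svg.

**Shape 1** — `<circle>` circle, stroke `#ff8800` → score (S485, F2218). Machine vertices: (185.250,84.826) → (184.258,89.812) → (181.434,94.040) → (177.206,96.864) → (172.220,97.856) → (167.234,96.864) → (163.006,94.040) → (160.182,89.812) → (159.190,84.826) → (160.182,79.840) → (163.006,75.612) → (167.234,72.788) → (172.220,71.796) → (177.206,72.788) → (181.434,75.612) → (184.258,79.840) → (185.250,84.826). Closed: final G1 returns to the first vertex.

**Shape 2** — `<path>` line segment, stroke `#ff8800` → score (S485, F2218). Machine vertices: (200.465,162.843) → (233.259,179.944). Open path.

**Shape 3** — `<polygon>` closed polygon, stroke `#ff8800` → score (S485, F2218). Machine vertices: (38.158,221.627) → (41.396,48.186) → (84.557,102.241) → (218.743,110.661) → (36.488,216.160) → (173.733,210.459) → (38.158,221.627). Closed: final G1 returns to the first vertex.

**Shape 4** — `<polyline>` open polyline, stroke `#ff8800` → score (S485, F2218). Machine vertices: (81.414,20.178) → (212.002,42.686) → (86.791,198.274) → (240.803,89.736) → (62.865,168.570). Open path.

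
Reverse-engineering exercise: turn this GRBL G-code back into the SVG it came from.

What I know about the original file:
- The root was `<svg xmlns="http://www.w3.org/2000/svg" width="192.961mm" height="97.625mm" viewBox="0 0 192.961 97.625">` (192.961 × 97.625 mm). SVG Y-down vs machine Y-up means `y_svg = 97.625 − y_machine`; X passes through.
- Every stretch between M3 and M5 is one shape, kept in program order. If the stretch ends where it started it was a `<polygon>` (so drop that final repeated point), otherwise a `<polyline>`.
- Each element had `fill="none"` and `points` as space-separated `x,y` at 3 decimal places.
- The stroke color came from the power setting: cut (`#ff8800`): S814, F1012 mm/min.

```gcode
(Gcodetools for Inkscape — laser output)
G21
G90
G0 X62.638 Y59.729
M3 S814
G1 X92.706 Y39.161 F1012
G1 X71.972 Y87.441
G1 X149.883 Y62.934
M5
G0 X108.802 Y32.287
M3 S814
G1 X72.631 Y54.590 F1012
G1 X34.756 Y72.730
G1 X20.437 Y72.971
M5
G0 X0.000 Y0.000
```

<svg xmlns="http://www.w3.org/2000/svg" width="192.961mm" height="97.625mm" viewBox="0 0 192.961 97.625">
  <polyline points="62.638,37.896 92.706,58.464 71.972,10.184 149.883,34.691" fill="none" stroke="#ff8800"/>
  <polyline points="108.802,65.338 72.631,43.035 34.756,24.895 20.437,24.654" fill="none" stroke="#ff8800"/>
</svg>

Each laser-on run becomes one SVG element. Flip Y back into SVG space with y_svg = 97.625 − y_machine. Every run uses S814, so all elements get stroke `#ff8800` (cut).

Run 1: The run is open, so emit a `<polyline>` with points (Y-flipped): 62.638,37.896 92.706,58.464 71.972,10.184 149.883,34.691.

Run 2: The run is open, so emit a `<polyline>` with points (Y-flipped): 108.802,65.338 72.631,43.035 34.756,24.895 20.437,24.654.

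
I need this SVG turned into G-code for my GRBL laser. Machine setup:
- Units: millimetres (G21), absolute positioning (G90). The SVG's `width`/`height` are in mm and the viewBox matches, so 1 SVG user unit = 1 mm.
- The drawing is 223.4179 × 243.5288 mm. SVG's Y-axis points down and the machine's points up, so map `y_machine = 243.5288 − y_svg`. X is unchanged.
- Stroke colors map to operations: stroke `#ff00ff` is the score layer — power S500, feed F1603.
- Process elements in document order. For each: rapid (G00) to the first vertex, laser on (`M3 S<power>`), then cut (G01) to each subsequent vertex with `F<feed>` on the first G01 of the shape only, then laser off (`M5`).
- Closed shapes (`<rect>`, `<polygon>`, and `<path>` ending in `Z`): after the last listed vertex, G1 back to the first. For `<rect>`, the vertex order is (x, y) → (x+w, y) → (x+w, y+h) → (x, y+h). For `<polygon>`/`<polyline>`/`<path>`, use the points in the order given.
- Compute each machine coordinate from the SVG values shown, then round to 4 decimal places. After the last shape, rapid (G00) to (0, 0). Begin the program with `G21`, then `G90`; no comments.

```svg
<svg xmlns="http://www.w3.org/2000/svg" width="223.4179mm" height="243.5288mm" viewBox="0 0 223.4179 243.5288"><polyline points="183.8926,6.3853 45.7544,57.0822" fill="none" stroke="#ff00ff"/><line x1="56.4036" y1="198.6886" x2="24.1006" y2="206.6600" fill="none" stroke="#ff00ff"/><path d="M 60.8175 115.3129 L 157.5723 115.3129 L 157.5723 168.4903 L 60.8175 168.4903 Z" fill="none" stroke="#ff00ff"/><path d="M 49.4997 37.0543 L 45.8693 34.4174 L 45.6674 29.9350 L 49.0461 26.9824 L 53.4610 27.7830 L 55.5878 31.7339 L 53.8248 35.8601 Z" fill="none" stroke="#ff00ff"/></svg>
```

G21
G90
G00 X183.8926 Y237.1435
M3 S500
G01 X45.7544 Y186.4466 F1603
M5
G00 X56.4036 Y44.8402
M3 S500
G01 X24.1006 Y36.8688 F1603
M5
G00 X60.8175 Y128.2159
M3 S500
G01 X157.5723 Y128.2159 F1603
G01 X157.5723 Y75.0385
G01 X60.8175 Y75.0385
G01 X60.8175 Y128.2159
M5
G00 X49.4997 Y206.4745
M3 S500
G01 X45.8693 Y209.1114 F1603
G01 X45.6674 Y213.5938
G01 X49.0461 Y216.5464
G01 X53.4610 Y215.7458
G01 X55.5878 Y211.7949
G01 X53.8248 Y207.6687
G01 X49.4997 Y206.4745
M5
G00 X0.0000 Y0.0000

Since the viewBox matches the mm dimensions, user units are millimetres directly. The only transform is the Y-flip y_m = 243.5288 − y_svg.

Shape 1 is a line segment drawn with `<polyline>`. Its stroke #ff00ff means score at S500, F1603. After flipping Y the toolpath is (183.8926,237.1435) → (45.7544,186.4466).

Shape 2 is a line segment drawn with `<line>`. Its stroke #ff00ff means score at S500, F1603. After flipping Y the toolpath is (56.4036,44.8402) → (24.1006,36.8688).

Shape 3 is a rectangle drawn with `<path>`. Its stroke #ff00ff means score at S500, F1603. After flipping Y the toolpath is (60.8175,128.2159) → (157.5723,128.2159) → (157.5723,75.0385) → (60.8175,75.0385) → (60.8175,128.2159), returning to the start.

Shape 4 is a regular polygon drawn with `<path>`. Its stroke #ff00ff means score at S500, F1603. After flipping Y the toolpath is (49.4997,206.4745) → (45.8693,209.1114) → (45.6674,213.5938) → (49.0461,216.5464) → (53.4610,215.7458) → (55.5878,211.7949) → (53.8248,207.6687) → (49.4997,206.4745), returning to the start.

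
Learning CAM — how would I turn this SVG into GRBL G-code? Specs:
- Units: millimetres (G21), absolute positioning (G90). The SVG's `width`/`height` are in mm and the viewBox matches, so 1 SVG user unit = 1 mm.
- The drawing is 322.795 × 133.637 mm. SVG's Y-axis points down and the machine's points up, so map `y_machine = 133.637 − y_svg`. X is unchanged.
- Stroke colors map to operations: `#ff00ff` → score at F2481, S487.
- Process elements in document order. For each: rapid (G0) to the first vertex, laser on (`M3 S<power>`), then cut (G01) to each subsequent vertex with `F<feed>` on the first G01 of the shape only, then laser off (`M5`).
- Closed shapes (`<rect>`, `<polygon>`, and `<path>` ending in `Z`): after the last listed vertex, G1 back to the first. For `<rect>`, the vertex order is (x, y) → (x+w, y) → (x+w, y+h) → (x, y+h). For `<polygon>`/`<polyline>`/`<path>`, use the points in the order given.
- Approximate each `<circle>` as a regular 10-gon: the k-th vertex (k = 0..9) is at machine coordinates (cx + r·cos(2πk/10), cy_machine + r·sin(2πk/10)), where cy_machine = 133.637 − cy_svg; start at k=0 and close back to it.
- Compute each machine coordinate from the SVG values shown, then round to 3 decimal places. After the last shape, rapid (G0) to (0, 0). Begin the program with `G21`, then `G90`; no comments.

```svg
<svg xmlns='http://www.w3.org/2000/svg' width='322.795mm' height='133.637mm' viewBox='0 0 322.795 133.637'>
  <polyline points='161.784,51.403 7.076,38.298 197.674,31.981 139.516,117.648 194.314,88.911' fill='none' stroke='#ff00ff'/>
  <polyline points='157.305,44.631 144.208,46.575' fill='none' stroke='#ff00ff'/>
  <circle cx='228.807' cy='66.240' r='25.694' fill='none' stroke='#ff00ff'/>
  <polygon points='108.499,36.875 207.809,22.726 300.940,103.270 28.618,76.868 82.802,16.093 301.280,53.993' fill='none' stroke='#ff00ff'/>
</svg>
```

G21
G90
G0 X161.784 Y82.234
M3 S487
G01 X7.076 Y95.339 F2481
G01 X197.674 Y101.656
G01 X139.516 Y15.989
G01 X194.314 Y44.726
M5
G0 X157.305 Y89.006
M3 S487
G01 X144.208 Y87.062 F2481
M5
G0 X254.501 Y67.397
M3 S487
G01 X249.594 Y82.500 F2481
G01 X236.747 Y91.833
G01 X220.867 Y91.833
G01 X208.020 Y82.500
G01 X203.113 Y67.397
G01 X208.020 Y52.294
G01 X220.867 Y42.961
G01 X236.747 Y42.961
G01 X249.594 Y52.294
G01 X254.501 Y67.397
M5
G0 X108.499 Y96.762
M3 S487
G01 X207.809 Y110.911 F2481
G01 X300.940 Y30.367
G01 X28.618 Y56.769
G01 X82.802 Y117.544
G01 X301.280 Y79.644
G01 X108.499 Y96.762
M5
G0 X0.000 Y0.000

viewBox `0 0 322.795 133.637` with mm width/height → 1 unit = 1 mm. Flip: y_m = 133.637 − y_svg.

**Shape 1** — `<polyline>` open polyline, stroke `#ff00ff` → score (S487, F2481). Machine vertices: (161.784,82.234) → (7.076,95.339) → (197.674,101.656) → (139.516,15.989) → (194.314,44.726). Open path.

**Shape 2** — `<polyline>` line segment, stroke `#ff00ff` → score (S487, F2481). Machine vertices: (157.305,89.006) → (144.208,87.062). Open path.

**Shape 3** — `<circle>` circle, stroke `#ff00ff` → score (S487, F2481). Machine vertices: (254.501,67.397) → (249.594,82.500) → (236.747,91.833) → (220.867,91.833) → (208.020,82.500) → (203.113,67.397) → (208.020,52.294) → (220.867,42.961) → (236.747,42.961) → (249.594,52.294) → (254.501,67.397). Closed: final G1 returns to the first vertex.

**Shape 4** — `<polygon>` closed polygon, stroke `#ff00ff` → score (S487, F2481). Machine vertices: (108.499,96.762) → (207.809,110.911) → (300.940,30.367) → (28.618,56.769) → (82.802,117.544) → (301.280,79.644) → (108.499,96.762). Closed: final G1 returns to the first vertex.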